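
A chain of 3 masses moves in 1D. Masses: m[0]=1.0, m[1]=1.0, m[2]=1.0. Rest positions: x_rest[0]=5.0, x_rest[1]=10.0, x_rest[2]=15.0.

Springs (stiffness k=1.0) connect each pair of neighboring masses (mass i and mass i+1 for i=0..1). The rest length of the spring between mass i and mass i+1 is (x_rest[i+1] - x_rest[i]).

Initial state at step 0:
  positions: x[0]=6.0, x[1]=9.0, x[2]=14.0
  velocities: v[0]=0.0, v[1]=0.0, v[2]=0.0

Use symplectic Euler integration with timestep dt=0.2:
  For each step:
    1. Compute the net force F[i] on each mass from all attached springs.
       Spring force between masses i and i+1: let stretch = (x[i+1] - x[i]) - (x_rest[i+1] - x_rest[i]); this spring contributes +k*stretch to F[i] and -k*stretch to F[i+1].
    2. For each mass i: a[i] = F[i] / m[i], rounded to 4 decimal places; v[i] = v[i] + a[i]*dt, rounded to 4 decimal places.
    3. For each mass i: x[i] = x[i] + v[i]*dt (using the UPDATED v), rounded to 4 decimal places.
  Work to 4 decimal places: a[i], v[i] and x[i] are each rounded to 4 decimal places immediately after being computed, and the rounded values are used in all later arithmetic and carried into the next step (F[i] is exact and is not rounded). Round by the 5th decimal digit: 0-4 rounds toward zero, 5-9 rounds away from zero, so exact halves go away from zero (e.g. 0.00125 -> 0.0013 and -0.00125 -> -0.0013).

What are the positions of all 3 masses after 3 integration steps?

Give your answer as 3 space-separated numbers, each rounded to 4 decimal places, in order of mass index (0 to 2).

Step 0: x=[6.0000 9.0000 14.0000] v=[0.0000 0.0000 0.0000]
Step 1: x=[5.9200 9.0800 14.0000] v=[-0.4000 0.4000 0.0000]
Step 2: x=[5.7664 9.2304 14.0032] v=[-0.7680 0.7520 0.0160]
Step 3: x=[5.5514 9.4332 14.0155] v=[-1.0752 1.0138 0.0614]

Answer: 5.5514 9.4332 14.0155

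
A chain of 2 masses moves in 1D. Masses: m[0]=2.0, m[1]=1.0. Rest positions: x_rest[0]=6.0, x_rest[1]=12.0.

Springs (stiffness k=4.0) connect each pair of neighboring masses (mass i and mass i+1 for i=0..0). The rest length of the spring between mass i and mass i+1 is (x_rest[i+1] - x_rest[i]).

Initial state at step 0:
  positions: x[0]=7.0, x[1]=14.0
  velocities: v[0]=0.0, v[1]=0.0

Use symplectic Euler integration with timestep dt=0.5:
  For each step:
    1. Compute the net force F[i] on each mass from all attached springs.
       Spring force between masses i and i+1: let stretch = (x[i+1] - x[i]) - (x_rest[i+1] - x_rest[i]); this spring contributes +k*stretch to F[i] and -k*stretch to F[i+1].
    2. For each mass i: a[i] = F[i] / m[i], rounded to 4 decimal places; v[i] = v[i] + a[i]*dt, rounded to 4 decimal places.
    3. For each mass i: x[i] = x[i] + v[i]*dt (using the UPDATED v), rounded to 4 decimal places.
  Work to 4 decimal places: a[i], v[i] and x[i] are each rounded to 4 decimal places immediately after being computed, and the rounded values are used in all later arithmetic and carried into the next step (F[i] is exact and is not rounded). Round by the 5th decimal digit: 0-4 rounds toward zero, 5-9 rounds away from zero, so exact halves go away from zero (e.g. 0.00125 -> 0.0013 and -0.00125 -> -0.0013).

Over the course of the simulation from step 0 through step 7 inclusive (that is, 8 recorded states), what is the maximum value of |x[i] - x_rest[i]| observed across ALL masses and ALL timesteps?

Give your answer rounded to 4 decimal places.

Step 0: x=[7.0000 14.0000] v=[0.0000 0.0000]
Step 1: x=[7.5000 13.0000] v=[1.0000 -2.0000]
Step 2: x=[7.7500 12.5000] v=[0.5000 -1.0000]
Step 3: x=[7.3750 13.2500] v=[-0.7500 1.5000]
Step 4: x=[6.9375 14.1250] v=[-0.8750 1.7500]
Step 5: x=[7.0938 13.8125] v=[0.3125 -0.6250]
Step 6: x=[7.6094 12.7813] v=[1.0312 -2.0624]
Step 7: x=[7.7110 12.5782] v=[0.2031 -0.4062]
Max displacement = 2.1250

Answer: 2.1250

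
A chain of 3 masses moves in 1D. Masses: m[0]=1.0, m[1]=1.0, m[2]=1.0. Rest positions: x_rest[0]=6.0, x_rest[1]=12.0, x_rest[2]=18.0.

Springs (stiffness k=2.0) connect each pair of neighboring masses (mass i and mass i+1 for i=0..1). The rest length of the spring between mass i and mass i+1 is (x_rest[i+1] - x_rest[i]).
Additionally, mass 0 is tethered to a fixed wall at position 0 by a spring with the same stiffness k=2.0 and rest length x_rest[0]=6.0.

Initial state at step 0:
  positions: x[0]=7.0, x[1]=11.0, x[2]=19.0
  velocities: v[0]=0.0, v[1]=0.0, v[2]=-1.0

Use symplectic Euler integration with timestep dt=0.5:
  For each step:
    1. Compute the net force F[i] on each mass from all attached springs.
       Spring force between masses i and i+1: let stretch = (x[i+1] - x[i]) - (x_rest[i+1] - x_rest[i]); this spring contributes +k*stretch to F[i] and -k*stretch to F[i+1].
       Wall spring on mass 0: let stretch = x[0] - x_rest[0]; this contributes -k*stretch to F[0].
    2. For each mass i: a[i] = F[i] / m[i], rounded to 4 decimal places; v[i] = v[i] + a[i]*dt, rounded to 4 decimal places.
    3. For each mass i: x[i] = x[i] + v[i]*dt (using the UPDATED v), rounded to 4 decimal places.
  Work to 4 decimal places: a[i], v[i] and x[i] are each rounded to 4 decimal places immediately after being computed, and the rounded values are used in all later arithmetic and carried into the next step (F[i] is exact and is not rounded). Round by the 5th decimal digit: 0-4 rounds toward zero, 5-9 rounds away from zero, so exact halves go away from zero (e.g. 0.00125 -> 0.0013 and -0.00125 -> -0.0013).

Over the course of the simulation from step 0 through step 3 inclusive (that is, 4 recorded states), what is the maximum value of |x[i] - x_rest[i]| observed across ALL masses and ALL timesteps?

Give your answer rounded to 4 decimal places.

Answer: 1.5000

Derivation:
Step 0: x=[7.0000 11.0000 19.0000] v=[0.0000 0.0000 -1.0000]
Step 1: x=[5.5000 13.0000 17.5000] v=[-3.0000 4.0000 -3.0000]
Step 2: x=[5.0000 13.5000 16.7500] v=[-1.0000 1.0000 -1.5000]
Step 3: x=[6.2500 11.3750 17.3750] v=[2.5000 -4.2500 1.2500]
Max displacement = 1.5000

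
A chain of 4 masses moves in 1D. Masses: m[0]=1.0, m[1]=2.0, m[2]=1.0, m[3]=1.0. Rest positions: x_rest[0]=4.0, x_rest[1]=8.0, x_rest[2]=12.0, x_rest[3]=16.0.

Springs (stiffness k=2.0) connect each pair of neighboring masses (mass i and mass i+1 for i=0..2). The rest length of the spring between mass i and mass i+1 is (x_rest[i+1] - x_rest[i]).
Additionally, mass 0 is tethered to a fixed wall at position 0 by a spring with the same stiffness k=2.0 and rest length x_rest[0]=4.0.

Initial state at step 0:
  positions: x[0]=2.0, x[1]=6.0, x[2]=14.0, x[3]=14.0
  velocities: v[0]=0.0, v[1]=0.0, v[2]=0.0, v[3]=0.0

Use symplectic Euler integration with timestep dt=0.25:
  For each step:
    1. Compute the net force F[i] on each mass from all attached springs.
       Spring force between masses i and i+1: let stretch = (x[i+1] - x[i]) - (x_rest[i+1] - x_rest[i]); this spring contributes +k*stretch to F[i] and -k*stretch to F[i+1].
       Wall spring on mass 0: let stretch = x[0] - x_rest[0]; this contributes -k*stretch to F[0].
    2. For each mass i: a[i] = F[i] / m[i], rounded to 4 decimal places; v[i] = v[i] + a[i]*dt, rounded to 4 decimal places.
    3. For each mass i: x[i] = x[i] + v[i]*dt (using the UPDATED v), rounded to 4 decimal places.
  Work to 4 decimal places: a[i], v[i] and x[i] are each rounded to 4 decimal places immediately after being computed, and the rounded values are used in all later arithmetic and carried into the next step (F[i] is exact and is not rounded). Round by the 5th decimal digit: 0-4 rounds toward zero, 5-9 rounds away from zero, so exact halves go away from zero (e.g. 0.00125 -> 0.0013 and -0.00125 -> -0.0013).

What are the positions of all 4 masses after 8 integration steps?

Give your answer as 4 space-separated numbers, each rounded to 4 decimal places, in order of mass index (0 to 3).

Step 0: x=[2.0000 6.0000 14.0000 14.0000] v=[0.0000 0.0000 0.0000 0.0000]
Step 1: x=[2.2500 6.2500 13.0000 14.5000] v=[1.0000 1.0000 -4.0000 2.0000]
Step 2: x=[2.7188 6.6719 11.3438 15.3125] v=[1.8750 1.6875 -6.6250 3.2500]
Step 3: x=[3.3419 7.1387 9.5997 16.1289] v=[2.4922 1.8672 -6.9766 3.2657]
Step 4: x=[4.0218 7.5220 8.3641 16.6292] v=[2.7197 1.5333 -4.9425 2.0011]
Step 5: x=[4.6365 7.7392 8.0564 16.5963] v=[2.4589 0.8688 -1.2310 -0.1315]
Step 6: x=[5.0595 7.7823 8.7765 15.9959] v=[1.6920 0.1724 2.8804 -2.4015]
Step 7: x=[5.1904 7.7174 10.2748 14.9931] v=[0.5237 -0.2598 5.9930 -4.0112]
Step 8: x=[4.9884 7.6544 12.0432 13.9005] v=[-0.8080 -0.2522 7.0735 -4.3704]

Answer: 4.9884 7.6544 12.0432 13.9005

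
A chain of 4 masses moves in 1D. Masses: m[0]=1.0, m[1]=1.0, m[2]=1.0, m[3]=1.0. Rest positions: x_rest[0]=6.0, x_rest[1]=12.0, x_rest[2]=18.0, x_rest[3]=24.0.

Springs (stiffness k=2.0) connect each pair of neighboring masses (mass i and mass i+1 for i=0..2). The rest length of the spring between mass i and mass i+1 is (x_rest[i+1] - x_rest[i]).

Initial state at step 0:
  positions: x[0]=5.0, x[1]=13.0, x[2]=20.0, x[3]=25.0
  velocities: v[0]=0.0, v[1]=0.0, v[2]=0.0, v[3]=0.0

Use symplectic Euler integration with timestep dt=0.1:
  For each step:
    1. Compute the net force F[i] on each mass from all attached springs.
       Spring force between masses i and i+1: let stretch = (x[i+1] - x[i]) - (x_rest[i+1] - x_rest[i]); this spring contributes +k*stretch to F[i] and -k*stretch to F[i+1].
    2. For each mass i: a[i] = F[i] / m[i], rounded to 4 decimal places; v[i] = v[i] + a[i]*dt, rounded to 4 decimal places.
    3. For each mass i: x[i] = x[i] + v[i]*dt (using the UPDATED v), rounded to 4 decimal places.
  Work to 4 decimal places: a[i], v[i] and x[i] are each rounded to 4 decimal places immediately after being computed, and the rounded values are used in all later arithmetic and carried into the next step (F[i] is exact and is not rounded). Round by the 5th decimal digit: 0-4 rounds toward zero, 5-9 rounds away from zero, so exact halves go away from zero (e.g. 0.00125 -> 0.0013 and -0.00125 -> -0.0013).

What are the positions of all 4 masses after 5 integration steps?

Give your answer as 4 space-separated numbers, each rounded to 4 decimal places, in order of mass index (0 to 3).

Answer: 5.5590 12.7274 19.4540 25.2596

Derivation:
Step 0: x=[5.0000 13.0000 20.0000 25.0000] v=[0.0000 0.0000 0.0000 0.0000]
Step 1: x=[5.0400 12.9800 19.9600 25.0200] v=[0.4000 -0.2000 -0.4000 0.2000]
Step 2: x=[5.1188 12.9408 19.8816 25.0588] v=[0.7880 -0.3920 -0.7840 0.3880]
Step 3: x=[5.2340 12.8840 19.7679 25.1141] v=[1.1524 -0.5682 -1.1367 0.5526]
Step 4: x=[5.3822 12.8119 19.6235 25.1824] v=[1.4824 -0.7214 -1.4442 0.6834]
Step 5: x=[5.5590 12.7274 19.4540 25.2596] v=[1.7683 -0.8450 -1.6947 0.7716]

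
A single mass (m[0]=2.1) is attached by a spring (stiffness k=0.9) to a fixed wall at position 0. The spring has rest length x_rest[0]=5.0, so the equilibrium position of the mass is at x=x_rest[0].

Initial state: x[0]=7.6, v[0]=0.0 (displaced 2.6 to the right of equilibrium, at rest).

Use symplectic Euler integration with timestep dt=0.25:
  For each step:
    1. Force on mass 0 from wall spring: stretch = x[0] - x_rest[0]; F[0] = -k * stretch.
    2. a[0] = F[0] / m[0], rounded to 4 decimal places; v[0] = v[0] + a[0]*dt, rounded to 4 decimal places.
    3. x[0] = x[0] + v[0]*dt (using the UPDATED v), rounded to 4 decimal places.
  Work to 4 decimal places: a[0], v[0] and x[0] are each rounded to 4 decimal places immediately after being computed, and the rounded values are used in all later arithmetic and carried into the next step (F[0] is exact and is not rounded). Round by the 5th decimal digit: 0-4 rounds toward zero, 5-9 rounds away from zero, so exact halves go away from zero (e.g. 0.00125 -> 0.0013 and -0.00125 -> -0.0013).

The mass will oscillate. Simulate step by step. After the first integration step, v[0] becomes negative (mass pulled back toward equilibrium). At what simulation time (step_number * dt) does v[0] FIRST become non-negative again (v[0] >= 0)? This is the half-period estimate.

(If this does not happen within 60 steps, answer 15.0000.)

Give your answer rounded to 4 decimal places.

Answer: 5.0000

Derivation:
Step 0: x=[7.6000] v=[0.0000]
Step 1: x=[7.5304] v=[-0.2786]
Step 2: x=[7.3930] v=[-0.5497]
Step 3: x=[7.1915] v=[-0.8061]
Step 4: x=[6.9313] v=[-1.0409]
Step 5: x=[6.6194] v=[-1.2478]
Step 6: x=[6.2641] v=[-1.4213]
Step 7: x=[5.8749] v=[-1.5568]
Step 8: x=[5.4623] v=[-1.6506]
Step 9: x=[5.0373] v=[-1.7001]
Step 10: x=[4.6113] v=[-1.7041]
Step 11: x=[4.1957] v=[-1.6625]
Step 12: x=[3.8016] v=[-1.5763]
Step 13: x=[3.4396] v=[-1.4479]
Step 14: x=[3.1194] v=[-1.2807]
Step 15: x=[2.8496] v=[-1.0792]
Step 16: x=[2.6374] v=[-0.8488]
Step 17: x=[2.4885] v=[-0.5957]
Step 18: x=[2.4069] v=[-0.3266]
Step 19: x=[2.3947] v=[-0.0488]
Step 20: x=[2.4523] v=[0.2304]
First v>=0 after going negative at step 20, time=5.0000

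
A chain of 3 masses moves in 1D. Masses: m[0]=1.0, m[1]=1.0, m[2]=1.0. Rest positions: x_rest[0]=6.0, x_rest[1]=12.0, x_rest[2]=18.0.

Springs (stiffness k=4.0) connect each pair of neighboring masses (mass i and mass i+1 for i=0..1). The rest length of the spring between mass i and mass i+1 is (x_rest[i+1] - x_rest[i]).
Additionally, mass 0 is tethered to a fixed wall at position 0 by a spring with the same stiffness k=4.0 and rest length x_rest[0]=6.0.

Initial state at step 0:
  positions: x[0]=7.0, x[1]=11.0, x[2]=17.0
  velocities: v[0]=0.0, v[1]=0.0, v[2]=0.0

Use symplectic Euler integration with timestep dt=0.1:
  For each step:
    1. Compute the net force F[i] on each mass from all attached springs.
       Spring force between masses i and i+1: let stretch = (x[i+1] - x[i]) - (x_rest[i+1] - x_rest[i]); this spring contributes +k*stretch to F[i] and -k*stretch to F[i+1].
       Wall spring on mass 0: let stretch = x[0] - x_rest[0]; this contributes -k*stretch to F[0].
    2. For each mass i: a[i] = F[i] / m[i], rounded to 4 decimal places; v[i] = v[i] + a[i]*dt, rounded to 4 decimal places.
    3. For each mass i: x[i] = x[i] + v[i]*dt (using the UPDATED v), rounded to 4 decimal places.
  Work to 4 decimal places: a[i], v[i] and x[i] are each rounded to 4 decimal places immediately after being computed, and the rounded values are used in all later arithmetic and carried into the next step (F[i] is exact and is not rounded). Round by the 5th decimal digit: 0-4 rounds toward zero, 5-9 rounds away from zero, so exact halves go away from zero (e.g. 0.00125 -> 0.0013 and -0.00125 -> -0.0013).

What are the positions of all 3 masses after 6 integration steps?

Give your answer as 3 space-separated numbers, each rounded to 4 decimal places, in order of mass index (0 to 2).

Answer: 5.2602 12.0161 17.1793

Derivation:
Step 0: x=[7.0000 11.0000 17.0000] v=[0.0000 0.0000 0.0000]
Step 1: x=[6.8800 11.0800 17.0000] v=[-1.2000 0.8000 0.0000]
Step 2: x=[6.6528 11.2288 17.0032] v=[-2.2720 1.4880 0.0320]
Step 3: x=[6.3425 11.4255 17.0154] v=[-3.1027 1.9674 0.1222]
Step 4: x=[5.9819 11.6425 17.0440] v=[-3.6065 2.1702 0.2862]
Step 5: x=[5.6084 11.8492 17.0966] v=[-3.7350 2.0666 0.5256]
Step 6: x=[5.2602 12.0161 17.1793] v=[-3.4820 1.6692 0.8266]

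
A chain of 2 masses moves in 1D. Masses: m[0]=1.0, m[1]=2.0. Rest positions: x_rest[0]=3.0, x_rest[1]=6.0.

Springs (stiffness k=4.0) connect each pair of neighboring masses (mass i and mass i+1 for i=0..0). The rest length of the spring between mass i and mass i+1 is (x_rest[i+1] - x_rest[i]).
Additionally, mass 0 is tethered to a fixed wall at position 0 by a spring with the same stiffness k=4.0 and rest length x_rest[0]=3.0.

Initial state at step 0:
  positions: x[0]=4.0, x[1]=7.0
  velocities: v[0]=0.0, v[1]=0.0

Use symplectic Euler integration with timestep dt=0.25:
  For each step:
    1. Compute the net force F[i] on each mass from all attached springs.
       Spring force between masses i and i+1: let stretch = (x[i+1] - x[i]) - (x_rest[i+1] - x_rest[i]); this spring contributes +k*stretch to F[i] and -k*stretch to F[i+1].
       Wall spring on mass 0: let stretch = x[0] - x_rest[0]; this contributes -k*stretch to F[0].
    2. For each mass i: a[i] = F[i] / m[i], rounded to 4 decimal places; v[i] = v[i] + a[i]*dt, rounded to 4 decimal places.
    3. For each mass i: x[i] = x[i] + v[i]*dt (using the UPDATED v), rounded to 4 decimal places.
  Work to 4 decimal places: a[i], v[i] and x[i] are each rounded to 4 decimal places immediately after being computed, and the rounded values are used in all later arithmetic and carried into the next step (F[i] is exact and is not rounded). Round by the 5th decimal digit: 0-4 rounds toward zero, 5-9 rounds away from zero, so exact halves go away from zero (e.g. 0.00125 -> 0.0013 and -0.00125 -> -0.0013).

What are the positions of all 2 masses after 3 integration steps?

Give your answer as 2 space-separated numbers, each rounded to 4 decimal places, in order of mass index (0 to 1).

Answer: 3.0547 6.8633

Derivation:
Step 0: x=[4.0000 7.0000] v=[0.0000 0.0000]
Step 1: x=[3.7500 7.0000] v=[-1.0000 0.0000]
Step 2: x=[3.3750 6.9688] v=[-1.5000 -0.1250]
Step 3: x=[3.0547 6.8633] v=[-1.2812 -0.4219]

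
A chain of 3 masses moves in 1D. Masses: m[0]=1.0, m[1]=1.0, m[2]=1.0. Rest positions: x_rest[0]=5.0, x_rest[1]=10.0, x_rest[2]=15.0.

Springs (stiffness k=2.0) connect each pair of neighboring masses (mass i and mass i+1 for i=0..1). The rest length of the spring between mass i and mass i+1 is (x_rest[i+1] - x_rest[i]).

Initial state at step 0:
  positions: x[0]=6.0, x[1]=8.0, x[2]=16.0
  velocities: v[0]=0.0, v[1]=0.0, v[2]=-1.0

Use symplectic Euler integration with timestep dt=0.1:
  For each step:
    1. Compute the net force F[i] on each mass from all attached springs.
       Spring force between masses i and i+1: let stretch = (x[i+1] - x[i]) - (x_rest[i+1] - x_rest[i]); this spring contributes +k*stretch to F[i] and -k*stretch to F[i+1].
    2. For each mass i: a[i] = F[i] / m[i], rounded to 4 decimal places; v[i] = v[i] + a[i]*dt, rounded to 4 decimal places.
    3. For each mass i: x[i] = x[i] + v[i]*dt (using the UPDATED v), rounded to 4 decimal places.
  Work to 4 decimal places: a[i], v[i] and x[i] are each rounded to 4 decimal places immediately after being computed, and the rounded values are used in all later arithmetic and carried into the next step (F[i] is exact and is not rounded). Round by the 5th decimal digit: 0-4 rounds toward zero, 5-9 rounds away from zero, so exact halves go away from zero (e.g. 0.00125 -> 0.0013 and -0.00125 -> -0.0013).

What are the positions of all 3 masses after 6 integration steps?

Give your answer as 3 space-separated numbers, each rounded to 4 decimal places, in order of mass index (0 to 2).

Step 0: x=[6.0000 8.0000 16.0000] v=[0.0000 0.0000 -1.0000]
Step 1: x=[5.9400 8.1200 15.8400] v=[-0.6000 1.2000 -1.6000]
Step 2: x=[5.8236 8.3508 15.6256] v=[-1.1640 2.3080 -2.1440]
Step 3: x=[5.6577 8.6766 15.3657] v=[-1.6586 3.2575 -2.5990]
Step 4: x=[5.4522 9.0758 15.0720] v=[-2.0548 3.9915 -2.9368]
Step 5: x=[5.2192 9.5224 14.7584] v=[-2.3301 4.4660 -3.1360]
Step 6: x=[4.9723 9.9877 14.4401] v=[-2.4695 4.6526 -3.1832]

Answer: 4.9723 9.9877 14.4401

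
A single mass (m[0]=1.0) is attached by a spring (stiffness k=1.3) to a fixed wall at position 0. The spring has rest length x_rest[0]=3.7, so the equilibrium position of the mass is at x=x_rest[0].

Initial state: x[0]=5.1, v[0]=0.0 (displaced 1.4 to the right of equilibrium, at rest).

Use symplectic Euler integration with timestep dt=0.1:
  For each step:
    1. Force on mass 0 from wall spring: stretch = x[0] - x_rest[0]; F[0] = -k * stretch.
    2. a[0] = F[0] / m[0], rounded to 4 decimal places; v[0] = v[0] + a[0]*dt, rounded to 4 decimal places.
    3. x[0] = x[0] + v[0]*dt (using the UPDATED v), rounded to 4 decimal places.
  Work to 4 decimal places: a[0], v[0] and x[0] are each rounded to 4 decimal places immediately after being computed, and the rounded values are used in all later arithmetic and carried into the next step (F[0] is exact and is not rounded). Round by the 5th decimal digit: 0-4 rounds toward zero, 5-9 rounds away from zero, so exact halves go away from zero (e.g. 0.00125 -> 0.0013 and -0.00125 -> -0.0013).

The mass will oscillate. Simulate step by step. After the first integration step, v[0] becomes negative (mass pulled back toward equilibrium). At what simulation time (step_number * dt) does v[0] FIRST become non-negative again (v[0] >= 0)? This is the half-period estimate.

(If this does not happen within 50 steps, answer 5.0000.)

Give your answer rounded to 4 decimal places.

Step 0: x=[5.1000] v=[0.0000]
Step 1: x=[5.0818] v=[-0.1820]
Step 2: x=[5.0456] v=[-0.3616]
Step 3: x=[4.9920] v=[-0.5365]
Step 4: x=[4.9216] v=[-0.7045]
Step 5: x=[4.8353] v=[-0.8633]
Step 6: x=[4.7342] v=[-1.0109]
Step 7: x=[4.6197] v=[-1.1454]
Step 8: x=[4.4932] v=[-1.2650]
Step 9: x=[4.3564] v=[-1.3681]
Step 10: x=[4.2111] v=[-1.4534]
Step 11: x=[4.0591] v=[-1.5198]
Step 12: x=[3.9025] v=[-1.5665]
Step 13: x=[3.7432] v=[-1.5928]
Step 14: x=[3.5834] v=[-1.5984]
Step 15: x=[3.4251] v=[-1.5832]
Step 16: x=[3.2704] v=[-1.5475]
Step 17: x=[3.1212] v=[-1.4917]
Step 18: x=[2.9796] v=[-1.4165]
Step 19: x=[2.8473] v=[-1.3229]
Step 20: x=[2.7261] v=[-1.2121]
Step 21: x=[2.6176] v=[-1.0855]
Step 22: x=[2.5231] v=[-0.9448]
Step 23: x=[2.4439] v=[-0.7918]
Step 24: x=[2.3811] v=[-0.6285]
Step 25: x=[2.3354] v=[-0.4570]
Step 26: x=[2.3074] v=[-0.2796]
Step 27: x=[2.2975] v=[-0.0986]
Step 28: x=[2.3059] v=[0.0837]
First v>=0 after going negative at step 28, time=2.8000

Answer: 2.8000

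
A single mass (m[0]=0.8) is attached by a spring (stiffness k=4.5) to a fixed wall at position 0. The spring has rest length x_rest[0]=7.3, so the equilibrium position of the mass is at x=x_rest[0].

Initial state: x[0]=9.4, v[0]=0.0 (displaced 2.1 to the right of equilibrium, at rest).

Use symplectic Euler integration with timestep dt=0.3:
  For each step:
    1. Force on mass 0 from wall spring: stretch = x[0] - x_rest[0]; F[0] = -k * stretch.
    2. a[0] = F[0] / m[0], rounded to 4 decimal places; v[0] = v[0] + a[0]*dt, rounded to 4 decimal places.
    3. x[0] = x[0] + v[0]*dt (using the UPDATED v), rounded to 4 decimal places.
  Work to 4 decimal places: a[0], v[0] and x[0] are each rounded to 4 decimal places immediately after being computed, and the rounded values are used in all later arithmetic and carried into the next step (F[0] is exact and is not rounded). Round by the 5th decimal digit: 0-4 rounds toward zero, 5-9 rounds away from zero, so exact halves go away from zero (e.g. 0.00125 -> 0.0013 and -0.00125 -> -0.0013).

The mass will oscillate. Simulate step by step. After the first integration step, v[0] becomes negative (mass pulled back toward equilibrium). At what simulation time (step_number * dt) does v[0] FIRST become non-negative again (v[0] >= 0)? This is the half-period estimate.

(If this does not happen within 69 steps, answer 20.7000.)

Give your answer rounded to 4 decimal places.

Step 0: x=[9.4000] v=[0.0000]
Step 1: x=[8.3369] v=[-3.5438]
Step 2: x=[6.7488] v=[-5.2936]
Step 3: x=[5.4398] v=[-4.3635]
Step 4: x=[5.0725] v=[-1.2244]
Step 5: x=[5.8329] v=[2.5345]
First v>=0 after going negative at step 5, time=1.5000

Answer: 1.5000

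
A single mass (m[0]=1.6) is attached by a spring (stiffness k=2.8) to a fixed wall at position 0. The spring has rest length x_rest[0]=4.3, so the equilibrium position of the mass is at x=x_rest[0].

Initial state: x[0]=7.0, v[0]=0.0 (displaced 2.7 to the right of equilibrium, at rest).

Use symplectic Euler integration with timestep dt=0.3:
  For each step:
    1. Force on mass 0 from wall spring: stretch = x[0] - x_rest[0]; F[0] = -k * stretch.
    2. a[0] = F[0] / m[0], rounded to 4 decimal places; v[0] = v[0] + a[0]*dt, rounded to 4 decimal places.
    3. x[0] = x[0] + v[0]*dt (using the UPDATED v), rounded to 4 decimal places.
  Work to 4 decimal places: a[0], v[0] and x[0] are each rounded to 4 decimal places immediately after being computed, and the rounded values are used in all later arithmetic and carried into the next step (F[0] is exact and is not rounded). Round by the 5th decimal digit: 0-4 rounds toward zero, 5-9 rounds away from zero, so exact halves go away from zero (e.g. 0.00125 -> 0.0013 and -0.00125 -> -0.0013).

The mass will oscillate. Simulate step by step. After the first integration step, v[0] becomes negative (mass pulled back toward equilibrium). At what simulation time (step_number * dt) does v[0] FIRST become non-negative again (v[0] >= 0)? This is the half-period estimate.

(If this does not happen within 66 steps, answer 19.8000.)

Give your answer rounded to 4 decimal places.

Step 0: x=[7.0000] v=[0.0000]
Step 1: x=[6.5748] v=[-1.4175]
Step 2: x=[5.7913] v=[-2.6118]
Step 3: x=[4.7729] v=[-3.3947]
Step 4: x=[3.6800] v=[-3.6430]
Step 5: x=[2.6848] v=[-3.3175]
Step 6: x=[1.9440] v=[-2.4695]
Step 7: x=[1.5742] v=[-1.2326]
Step 8: x=[1.6338] v=[0.1985]
First v>=0 after going negative at step 8, time=2.4000

Answer: 2.4000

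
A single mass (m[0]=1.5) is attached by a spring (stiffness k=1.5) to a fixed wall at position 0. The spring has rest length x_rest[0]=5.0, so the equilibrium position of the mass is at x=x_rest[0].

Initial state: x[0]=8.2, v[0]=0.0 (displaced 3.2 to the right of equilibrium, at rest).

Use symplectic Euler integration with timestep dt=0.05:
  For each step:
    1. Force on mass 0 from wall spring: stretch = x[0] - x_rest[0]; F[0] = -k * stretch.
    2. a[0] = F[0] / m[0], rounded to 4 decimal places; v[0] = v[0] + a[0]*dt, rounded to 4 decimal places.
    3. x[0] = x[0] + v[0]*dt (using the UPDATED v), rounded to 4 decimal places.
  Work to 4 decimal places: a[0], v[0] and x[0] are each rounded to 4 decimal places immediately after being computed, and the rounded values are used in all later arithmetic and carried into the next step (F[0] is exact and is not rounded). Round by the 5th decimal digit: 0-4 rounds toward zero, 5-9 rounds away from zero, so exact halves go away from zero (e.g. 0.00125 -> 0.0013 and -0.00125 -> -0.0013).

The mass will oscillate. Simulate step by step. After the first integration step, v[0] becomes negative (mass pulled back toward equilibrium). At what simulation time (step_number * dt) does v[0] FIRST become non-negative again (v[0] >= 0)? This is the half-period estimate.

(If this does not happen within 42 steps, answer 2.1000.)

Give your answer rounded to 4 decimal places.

Step 0: x=[8.2000] v=[0.0000]
Step 1: x=[8.1920] v=[-0.1600]
Step 2: x=[8.1760] v=[-0.3196]
Step 3: x=[8.1521] v=[-0.4784]
Step 4: x=[8.1203] v=[-0.6360]
Step 5: x=[8.0807] v=[-0.7920]
Step 6: x=[8.0334] v=[-0.9460]
Step 7: x=[7.9785] v=[-1.0977]
Step 8: x=[7.9162] v=[-1.2466]
Step 9: x=[7.8466] v=[-1.3924]
Step 10: x=[7.7699] v=[-1.5347]
Step 11: x=[7.6862] v=[-1.6732]
Step 12: x=[7.5958] v=[-1.8075]
Step 13: x=[7.4989] v=[-1.9373]
Step 14: x=[7.3958] v=[-2.0622]
Step 15: x=[7.2867] v=[-2.1820]
Step 16: x=[7.1719] v=[-2.2963]
Step 17: x=[7.0517] v=[-2.4049]
Step 18: x=[6.9263] v=[-2.5075]
Step 19: x=[6.7961] v=[-2.6038]
Step 20: x=[6.6614] v=[-2.6936]
Step 21: x=[6.5226] v=[-2.7767]
Step 22: x=[6.3800] v=[-2.8528]
Step 23: x=[6.2339] v=[-2.9218]
Step 24: x=[6.0847] v=[-2.9835]
Step 25: x=[5.9328] v=[-3.0377]
Step 26: x=[5.7786] v=[-3.0843]
Step 27: x=[5.6224] v=[-3.1232]
Step 28: x=[5.4647] v=[-3.1543]
Step 29: x=[5.3058] v=[-3.1775]
Step 30: x=[5.1462] v=[-3.1928]
Step 31: x=[4.9862] v=[-3.2001]
Step 32: x=[4.8262] v=[-3.1994]
Step 33: x=[4.6667] v=[-3.1907]
Step 34: x=[4.5080] v=[-3.1740]
Step 35: x=[4.3505] v=[-3.1494]
Step 36: x=[4.1947] v=[-3.1169]
Step 37: x=[4.0409] v=[-3.0766]
Step 38: x=[3.8895] v=[-3.0286]
Step 39: x=[3.7408] v=[-2.9731]
Step 40: x=[3.5953] v=[-2.9101]
Step 41: x=[3.4533] v=[-2.8399]
Step 42: x=[3.3152] v=[-2.7626]
v[0] did not become non-negative within 42 steps; using fallback time=2.1000

Answer: 2.1000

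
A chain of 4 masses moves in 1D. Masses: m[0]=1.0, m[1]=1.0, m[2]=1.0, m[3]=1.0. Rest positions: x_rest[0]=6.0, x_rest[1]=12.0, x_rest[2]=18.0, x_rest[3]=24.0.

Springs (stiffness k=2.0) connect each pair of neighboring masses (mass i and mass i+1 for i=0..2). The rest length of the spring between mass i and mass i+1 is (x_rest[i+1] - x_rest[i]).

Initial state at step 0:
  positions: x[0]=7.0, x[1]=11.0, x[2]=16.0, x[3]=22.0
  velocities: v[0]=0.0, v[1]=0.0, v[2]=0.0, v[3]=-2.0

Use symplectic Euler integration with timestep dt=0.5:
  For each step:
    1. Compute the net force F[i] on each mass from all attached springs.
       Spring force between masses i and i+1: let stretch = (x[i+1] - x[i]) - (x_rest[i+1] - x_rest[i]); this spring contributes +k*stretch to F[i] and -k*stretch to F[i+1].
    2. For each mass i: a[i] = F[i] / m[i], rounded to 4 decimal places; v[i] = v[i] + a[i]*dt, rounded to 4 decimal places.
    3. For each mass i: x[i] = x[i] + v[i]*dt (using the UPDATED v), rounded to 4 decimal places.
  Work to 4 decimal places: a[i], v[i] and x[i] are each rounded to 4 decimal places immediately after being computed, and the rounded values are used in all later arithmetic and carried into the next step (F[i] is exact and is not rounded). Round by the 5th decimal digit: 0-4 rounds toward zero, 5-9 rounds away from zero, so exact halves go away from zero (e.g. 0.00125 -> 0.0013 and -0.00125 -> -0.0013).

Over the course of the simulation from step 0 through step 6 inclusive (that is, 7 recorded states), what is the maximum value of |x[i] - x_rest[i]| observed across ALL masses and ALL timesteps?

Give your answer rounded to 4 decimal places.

Step 0: x=[7.0000 11.0000 16.0000 22.0000] v=[0.0000 0.0000 0.0000 -2.0000]
Step 1: x=[6.0000 11.5000 16.5000 21.0000] v=[-2.0000 1.0000 1.0000 -2.0000]
Step 2: x=[4.7500 11.7500 16.7500 20.7500] v=[-2.5000 0.5000 0.5000 -0.5000]
Step 3: x=[4.0000 11.0000 16.5000 21.5000] v=[-1.5000 -1.5000 -0.5000 1.5000]
Step 4: x=[3.7500 9.5000 16.0000 22.7500] v=[-0.5000 -3.0000 -1.0000 2.5000]
Step 5: x=[3.3750 8.3750 15.6250 23.6250] v=[-0.7500 -2.2500 -0.7500 1.7500]
Step 6: x=[2.5000 8.3750 15.6250 23.5000] v=[-1.7500 0.0000 0.0000 -0.2500]
Max displacement = 3.6250

Answer: 3.6250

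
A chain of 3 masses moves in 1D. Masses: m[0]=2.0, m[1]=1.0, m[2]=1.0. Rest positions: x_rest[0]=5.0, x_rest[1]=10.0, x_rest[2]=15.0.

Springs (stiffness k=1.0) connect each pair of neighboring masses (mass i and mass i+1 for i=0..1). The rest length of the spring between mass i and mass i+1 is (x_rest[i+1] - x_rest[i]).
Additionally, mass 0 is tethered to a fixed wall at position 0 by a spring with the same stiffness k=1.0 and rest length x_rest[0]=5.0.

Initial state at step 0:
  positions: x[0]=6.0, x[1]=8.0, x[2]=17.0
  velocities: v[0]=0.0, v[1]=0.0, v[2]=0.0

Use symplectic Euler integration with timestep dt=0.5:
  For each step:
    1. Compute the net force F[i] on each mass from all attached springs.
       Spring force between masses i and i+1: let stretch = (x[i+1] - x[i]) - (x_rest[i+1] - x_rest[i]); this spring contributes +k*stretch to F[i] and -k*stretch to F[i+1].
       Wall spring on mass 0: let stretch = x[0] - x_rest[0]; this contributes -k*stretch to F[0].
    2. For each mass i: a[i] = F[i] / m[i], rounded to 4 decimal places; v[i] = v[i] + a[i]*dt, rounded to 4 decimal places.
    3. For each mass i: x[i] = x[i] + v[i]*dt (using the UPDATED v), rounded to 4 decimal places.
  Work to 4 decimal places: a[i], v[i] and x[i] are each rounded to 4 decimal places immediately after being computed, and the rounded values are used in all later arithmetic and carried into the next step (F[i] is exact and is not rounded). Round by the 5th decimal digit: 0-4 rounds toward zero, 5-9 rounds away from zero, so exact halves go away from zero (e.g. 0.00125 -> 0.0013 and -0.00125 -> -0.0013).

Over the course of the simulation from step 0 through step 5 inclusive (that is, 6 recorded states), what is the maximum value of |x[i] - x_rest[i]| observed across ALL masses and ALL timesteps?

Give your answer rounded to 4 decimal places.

Step 0: x=[6.0000 8.0000 17.0000] v=[0.0000 0.0000 0.0000]
Step 1: x=[5.5000 9.7500 16.0000] v=[-1.0000 3.5000 -2.0000]
Step 2: x=[4.8438 12.0000 14.6875] v=[-1.3125 4.5000 -2.6250]
Step 3: x=[4.4766 13.1329 13.9531] v=[-0.7344 2.2657 -1.4688]
Step 4: x=[4.6319 12.3067 14.2637] v=[0.3106 -1.6524 0.6211]
Step 5: x=[5.1676 10.0511 15.3350] v=[1.0714 -4.5113 2.1426]
Max displacement = 3.1329

Answer: 3.1329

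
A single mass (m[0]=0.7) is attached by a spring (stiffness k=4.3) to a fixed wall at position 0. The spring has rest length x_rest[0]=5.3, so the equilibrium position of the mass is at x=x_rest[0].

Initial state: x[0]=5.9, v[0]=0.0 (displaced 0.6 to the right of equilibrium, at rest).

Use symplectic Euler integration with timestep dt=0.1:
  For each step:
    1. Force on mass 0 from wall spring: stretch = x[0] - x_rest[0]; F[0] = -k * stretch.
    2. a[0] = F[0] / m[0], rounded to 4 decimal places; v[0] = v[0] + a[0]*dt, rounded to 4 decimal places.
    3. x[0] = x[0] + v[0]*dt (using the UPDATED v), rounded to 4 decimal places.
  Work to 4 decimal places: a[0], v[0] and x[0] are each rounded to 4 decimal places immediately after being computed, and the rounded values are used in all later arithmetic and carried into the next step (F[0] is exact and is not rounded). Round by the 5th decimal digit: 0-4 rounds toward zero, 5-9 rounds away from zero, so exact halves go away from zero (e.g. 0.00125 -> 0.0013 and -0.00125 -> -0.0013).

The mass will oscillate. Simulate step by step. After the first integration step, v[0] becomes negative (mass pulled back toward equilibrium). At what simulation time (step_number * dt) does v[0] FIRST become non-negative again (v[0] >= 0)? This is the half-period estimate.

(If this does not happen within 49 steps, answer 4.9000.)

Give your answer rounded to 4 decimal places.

Answer: 1.3000

Derivation:
Step 0: x=[5.9000] v=[0.0000]
Step 1: x=[5.8631] v=[-0.3686]
Step 2: x=[5.7917] v=[-0.7145]
Step 3: x=[5.6901] v=[-1.0165]
Step 4: x=[5.5645] v=[-1.2561]
Step 5: x=[5.4226] v=[-1.4186]
Step 6: x=[5.2732] v=[-1.4939]
Step 7: x=[5.1255] v=[-1.4774]
Step 8: x=[4.9885] v=[-1.3702]
Step 9: x=[4.8706] v=[-1.1789]
Step 10: x=[4.7791] v=[-0.9151]
Step 11: x=[4.7196] v=[-0.5951]
Step 12: x=[4.6957] v=[-0.2386]
Step 13: x=[4.7090] v=[0.1326]
First v>=0 after going negative at step 13, time=1.3000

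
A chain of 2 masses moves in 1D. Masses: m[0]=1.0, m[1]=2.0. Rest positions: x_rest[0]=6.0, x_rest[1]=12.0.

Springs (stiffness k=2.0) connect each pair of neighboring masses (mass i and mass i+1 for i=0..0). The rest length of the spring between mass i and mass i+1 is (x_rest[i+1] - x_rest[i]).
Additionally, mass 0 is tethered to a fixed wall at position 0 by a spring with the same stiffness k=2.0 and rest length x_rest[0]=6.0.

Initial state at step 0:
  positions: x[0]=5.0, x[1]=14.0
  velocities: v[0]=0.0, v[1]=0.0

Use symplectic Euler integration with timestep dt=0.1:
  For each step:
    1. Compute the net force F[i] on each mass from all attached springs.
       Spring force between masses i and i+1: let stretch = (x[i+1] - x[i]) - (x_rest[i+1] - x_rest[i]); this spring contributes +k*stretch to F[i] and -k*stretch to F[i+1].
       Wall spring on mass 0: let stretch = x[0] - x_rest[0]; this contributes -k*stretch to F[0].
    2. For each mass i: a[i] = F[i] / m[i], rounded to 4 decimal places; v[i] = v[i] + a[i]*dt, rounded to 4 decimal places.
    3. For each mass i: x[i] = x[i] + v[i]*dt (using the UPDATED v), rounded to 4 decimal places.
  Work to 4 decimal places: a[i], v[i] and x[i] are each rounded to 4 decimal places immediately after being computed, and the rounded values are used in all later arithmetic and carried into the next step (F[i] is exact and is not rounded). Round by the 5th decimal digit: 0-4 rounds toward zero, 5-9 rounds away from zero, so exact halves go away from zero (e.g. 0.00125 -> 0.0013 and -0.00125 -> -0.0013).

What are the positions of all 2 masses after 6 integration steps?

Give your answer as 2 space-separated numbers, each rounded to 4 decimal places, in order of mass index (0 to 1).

Step 0: x=[5.0000 14.0000] v=[0.0000 0.0000]
Step 1: x=[5.0800 13.9700] v=[0.8000 -0.3000]
Step 2: x=[5.2362 13.9111] v=[1.5620 -0.5890]
Step 3: x=[5.4612 13.8255] v=[2.2497 -0.8565]
Step 4: x=[5.7442 13.7162] v=[2.8303 -1.0929]
Step 5: x=[6.0718 13.5872] v=[3.2759 -1.2901]
Step 6: x=[6.4283 13.4430] v=[3.5646 -1.4416]

Answer: 6.4283 13.4430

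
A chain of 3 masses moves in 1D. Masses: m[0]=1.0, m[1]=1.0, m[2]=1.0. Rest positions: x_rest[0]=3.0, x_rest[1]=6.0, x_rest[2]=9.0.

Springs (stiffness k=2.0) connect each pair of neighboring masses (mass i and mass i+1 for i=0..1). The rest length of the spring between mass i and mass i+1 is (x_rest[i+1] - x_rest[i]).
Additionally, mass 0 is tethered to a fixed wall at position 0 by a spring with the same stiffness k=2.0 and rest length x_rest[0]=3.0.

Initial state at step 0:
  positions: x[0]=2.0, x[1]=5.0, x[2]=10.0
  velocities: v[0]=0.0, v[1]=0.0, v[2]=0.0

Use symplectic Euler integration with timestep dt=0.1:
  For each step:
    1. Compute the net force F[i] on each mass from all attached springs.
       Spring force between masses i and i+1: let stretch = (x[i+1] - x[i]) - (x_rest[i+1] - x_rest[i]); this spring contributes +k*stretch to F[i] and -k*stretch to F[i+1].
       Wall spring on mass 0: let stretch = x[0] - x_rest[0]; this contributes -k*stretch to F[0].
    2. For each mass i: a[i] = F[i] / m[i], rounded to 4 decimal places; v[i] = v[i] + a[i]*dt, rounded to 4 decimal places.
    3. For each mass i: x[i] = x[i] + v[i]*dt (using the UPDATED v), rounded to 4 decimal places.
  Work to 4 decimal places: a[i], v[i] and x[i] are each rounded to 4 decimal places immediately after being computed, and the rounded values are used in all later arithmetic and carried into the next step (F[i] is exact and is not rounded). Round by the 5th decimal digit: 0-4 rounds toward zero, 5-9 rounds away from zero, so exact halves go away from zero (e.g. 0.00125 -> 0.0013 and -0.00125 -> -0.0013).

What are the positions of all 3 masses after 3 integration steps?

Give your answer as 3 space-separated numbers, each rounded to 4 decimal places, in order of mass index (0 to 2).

Step 0: x=[2.0000 5.0000 10.0000] v=[0.0000 0.0000 0.0000]
Step 1: x=[2.0200 5.0400 9.9600] v=[0.2000 0.4000 -0.4000]
Step 2: x=[2.0600 5.1180 9.8816] v=[0.4000 0.7800 -0.7840]
Step 3: x=[2.1200 5.2301 9.7679] v=[0.5996 1.1211 -1.1367]

Answer: 2.1200 5.2301 9.7679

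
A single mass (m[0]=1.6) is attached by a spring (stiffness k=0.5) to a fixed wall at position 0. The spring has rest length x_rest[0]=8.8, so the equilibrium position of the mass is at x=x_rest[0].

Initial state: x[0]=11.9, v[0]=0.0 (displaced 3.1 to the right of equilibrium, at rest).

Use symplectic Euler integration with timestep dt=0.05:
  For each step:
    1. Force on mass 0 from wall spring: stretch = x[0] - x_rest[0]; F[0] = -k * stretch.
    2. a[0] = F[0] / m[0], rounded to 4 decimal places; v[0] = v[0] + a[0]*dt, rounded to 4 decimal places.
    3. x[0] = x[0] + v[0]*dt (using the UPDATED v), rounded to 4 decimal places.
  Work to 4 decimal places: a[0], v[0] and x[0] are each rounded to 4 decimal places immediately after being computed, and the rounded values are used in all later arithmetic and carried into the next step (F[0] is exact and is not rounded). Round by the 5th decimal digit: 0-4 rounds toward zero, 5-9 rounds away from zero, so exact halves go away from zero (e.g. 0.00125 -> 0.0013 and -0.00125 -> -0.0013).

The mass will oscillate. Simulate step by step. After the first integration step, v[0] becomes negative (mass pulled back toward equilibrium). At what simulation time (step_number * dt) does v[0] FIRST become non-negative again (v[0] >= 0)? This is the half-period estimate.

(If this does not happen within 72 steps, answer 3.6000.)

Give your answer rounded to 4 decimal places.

Answer: 3.6000

Derivation:
Step 0: x=[11.9000] v=[0.0000]
Step 1: x=[11.8976] v=[-0.0484]
Step 2: x=[11.8928] v=[-0.0968]
Step 3: x=[11.8855] v=[-0.1451]
Step 4: x=[11.8758] v=[-0.1933]
Step 5: x=[11.8637] v=[-0.2414]
Step 6: x=[11.8492] v=[-0.2893]
Step 7: x=[11.8324] v=[-0.3369]
Step 8: x=[11.8132] v=[-0.3843]
Step 9: x=[11.7916] v=[-0.4314]
Step 10: x=[11.7677] v=[-0.4781]
Step 11: x=[11.7415] v=[-0.5245]
Step 12: x=[11.7130] v=[-0.5705]
Step 13: x=[11.6822] v=[-0.6160]
Step 14: x=[11.6492] v=[-0.6610]
Step 15: x=[11.6139] v=[-0.7055]
Step 16: x=[11.5764] v=[-0.7495]
Step 17: x=[11.5368] v=[-0.7929]
Step 18: x=[11.4950] v=[-0.8357]
Step 19: x=[11.4511] v=[-0.8778]
Step 20: x=[11.4051] v=[-0.9192]
Step 21: x=[11.3571] v=[-0.9599]
Step 22: x=[11.3071] v=[-0.9999]
Step 23: x=[11.2551] v=[-1.0391]
Step 24: x=[11.2012] v=[-1.0775]
Step 25: x=[11.1455] v=[-1.1150]
Step 26: x=[11.0879] v=[-1.1517]
Step 27: x=[11.0285] v=[-1.1875]
Step 28: x=[10.9674] v=[-1.2223]
Step 29: x=[10.9046] v=[-1.2562]
Step 30: x=[10.8401] v=[-1.2891]
Step 31: x=[10.7741] v=[-1.3210]
Step 32: x=[10.7065] v=[-1.3518]
Step 33: x=[10.6374] v=[-1.3816]
Step 34: x=[10.5669] v=[-1.4103]
Step 35: x=[10.4950] v=[-1.4379]
Step 36: x=[10.4218] v=[-1.4644]
Step 37: x=[10.3473] v=[-1.4897]
Step 38: x=[10.2716] v=[-1.5139]
Step 39: x=[10.1948] v=[-1.5369]
Step 40: x=[10.1169] v=[-1.5587]
Step 41: x=[10.0379] v=[-1.5793]
Step 42: x=[9.9580] v=[-1.5986]
Step 43: x=[9.8772] v=[-1.6167]
Step 44: x=[9.7955] v=[-1.6335]
Step 45: x=[9.7130] v=[-1.6491]
Step 46: x=[9.6298] v=[-1.6634]
Step 47: x=[9.5460] v=[-1.6764]
Step 48: x=[9.4616] v=[-1.6881]
Step 49: x=[9.3767] v=[-1.6984]
Step 50: x=[9.2913] v=[-1.7074]
Step 51: x=[9.2055] v=[-1.7151]
Step 52: x=[9.1194] v=[-1.7214]
Step 53: x=[9.0331] v=[-1.7264]
Step 54: x=[8.9466] v=[-1.7300]
Step 55: x=[8.8600] v=[-1.7323]
Step 56: x=[8.7733] v=[-1.7332]
Step 57: x=[8.6867] v=[-1.7328]
Step 58: x=[8.6002] v=[-1.7310]
Step 59: x=[8.5138] v=[-1.7279]
Step 60: x=[8.4276] v=[-1.7234]
Step 61: x=[8.3417] v=[-1.7176]
Step 62: x=[8.2562] v=[-1.7104]
Step 63: x=[8.1711] v=[-1.7019]
Step 64: x=[8.0865] v=[-1.6921]
Step 65: x=[8.0025] v=[-1.6810]
Step 66: x=[7.9191] v=[-1.6685]
Step 67: x=[7.8364] v=[-1.6547]
Step 68: x=[7.7544] v=[-1.6396]
Step 69: x=[7.6732] v=[-1.6233]
Step 70: x=[7.5929] v=[-1.6057]
Step 71: x=[7.5136] v=[-1.5868]
Step 72: x=[7.4353] v=[-1.5667]
v[0] did not become non-negative within 72 steps; using fallback time=3.6000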